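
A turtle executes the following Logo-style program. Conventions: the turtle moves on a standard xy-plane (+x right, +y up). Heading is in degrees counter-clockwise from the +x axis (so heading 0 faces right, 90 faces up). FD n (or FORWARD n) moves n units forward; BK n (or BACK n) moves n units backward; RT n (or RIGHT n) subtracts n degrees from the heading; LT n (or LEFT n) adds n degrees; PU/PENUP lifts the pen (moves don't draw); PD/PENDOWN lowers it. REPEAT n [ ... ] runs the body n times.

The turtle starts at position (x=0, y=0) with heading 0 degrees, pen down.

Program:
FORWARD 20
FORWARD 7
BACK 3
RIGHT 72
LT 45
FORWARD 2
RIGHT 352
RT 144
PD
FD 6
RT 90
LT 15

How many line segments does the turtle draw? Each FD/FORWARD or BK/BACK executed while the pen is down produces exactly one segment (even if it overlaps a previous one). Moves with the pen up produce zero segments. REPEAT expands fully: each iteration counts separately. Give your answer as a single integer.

Executing turtle program step by step:
Start: pos=(0,0), heading=0, pen down
FD 20: (0,0) -> (20,0) [heading=0, draw]
FD 7: (20,0) -> (27,0) [heading=0, draw]
BK 3: (27,0) -> (24,0) [heading=0, draw]
RT 72: heading 0 -> 288
LT 45: heading 288 -> 333
FD 2: (24,0) -> (25.782,-0.908) [heading=333, draw]
RT 352: heading 333 -> 341
RT 144: heading 341 -> 197
PD: pen down
FD 6: (25.782,-0.908) -> (20.044,-2.662) [heading=197, draw]
RT 90: heading 197 -> 107
LT 15: heading 107 -> 122
Final: pos=(20.044,-2.662), heading=122, 5 segment(s) drawn
Segments drawn: 5

Answer: 5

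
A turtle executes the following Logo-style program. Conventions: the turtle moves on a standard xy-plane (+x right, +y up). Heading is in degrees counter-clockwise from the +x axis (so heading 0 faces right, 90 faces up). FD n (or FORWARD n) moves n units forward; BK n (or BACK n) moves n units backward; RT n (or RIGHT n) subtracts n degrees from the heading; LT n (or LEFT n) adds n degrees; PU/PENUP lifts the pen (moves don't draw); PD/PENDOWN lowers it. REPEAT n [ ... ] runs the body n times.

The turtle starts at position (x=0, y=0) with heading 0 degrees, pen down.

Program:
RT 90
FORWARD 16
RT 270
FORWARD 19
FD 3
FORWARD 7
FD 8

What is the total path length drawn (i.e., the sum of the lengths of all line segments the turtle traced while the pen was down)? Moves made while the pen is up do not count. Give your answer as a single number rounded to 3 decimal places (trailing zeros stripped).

Executing turtle program step by step:
Start: pos=(0,0), heading=0, pen down
RT 90: heading 0 -> 270
FD 16: (0,0) -> (0,-16) [heading=270, draw]
RT 270: heading 270 -> 0
FD 19: (0,-16) -> (19,-16) [heading=0, draw]
FD 3: (19,-16) -> (22,-16) [heading=0, draw]
FD 7: (22,-16) -> (29,-16) [heading=0, draw]
FD 8: (29,-16) -> (37,-16) [heading=0, draw]
Final: pos=(37,-16), heading=0, 5 segment(s) drawn

Segment lengths:
  seg 1: (0,0) -> (0,-16), length = 16
  seg 2: (0,-16) -> (19,-16), length = 19
  seg 3: (19,-16) -> (22,-16), length = 3
  seg 4: (22,-16) -> (29,-16), length = 7
  seg 5: (29,-16) -> (37,-16), length = 8
Total = 53

Answer: 53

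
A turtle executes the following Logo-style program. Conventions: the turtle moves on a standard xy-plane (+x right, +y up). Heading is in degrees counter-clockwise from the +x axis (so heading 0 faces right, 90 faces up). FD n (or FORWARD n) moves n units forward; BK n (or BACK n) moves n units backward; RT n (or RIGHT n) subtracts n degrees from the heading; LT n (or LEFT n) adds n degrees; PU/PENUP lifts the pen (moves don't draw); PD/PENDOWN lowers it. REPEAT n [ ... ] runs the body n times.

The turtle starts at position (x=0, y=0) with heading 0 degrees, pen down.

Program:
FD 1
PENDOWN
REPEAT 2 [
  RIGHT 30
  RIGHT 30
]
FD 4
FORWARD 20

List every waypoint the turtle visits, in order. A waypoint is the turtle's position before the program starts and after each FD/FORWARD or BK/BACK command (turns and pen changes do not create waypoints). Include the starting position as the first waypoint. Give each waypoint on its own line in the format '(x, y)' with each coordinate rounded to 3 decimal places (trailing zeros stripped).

Answer: (0, 0)
(1, 0)
(-1, -3.464)
(-11, -20.785)

Derivation:
Executing turtle program step by step:
Start: pos=(0,0), heading=0, pen down
FD 1: (0,0) -> (1,0) [heading=0, draw]
PD: pen down
REPEAT 2 [
  -- iteration 1/2 --
  RT 30: heading 0 -> 330
  RT 30: heading 330 -> 300
  -- iteration 2/2 --
  RT 30: heading 300 -> 270
  RT 30: heading 270 -> 240
]
FD 4: (1,0) -> (-1,-3.464) [heading=240, draw]
FD 20: (-1,-3.464) -> (-11,-20.785) [heading=240, draw]
Final: pos=(-11,-20.785), heading=240, 3 segment(s) drawn
Waypoints (4 total):
(0, 0)
(1, 0)
(-1, -3.464)
(-11, -20.785)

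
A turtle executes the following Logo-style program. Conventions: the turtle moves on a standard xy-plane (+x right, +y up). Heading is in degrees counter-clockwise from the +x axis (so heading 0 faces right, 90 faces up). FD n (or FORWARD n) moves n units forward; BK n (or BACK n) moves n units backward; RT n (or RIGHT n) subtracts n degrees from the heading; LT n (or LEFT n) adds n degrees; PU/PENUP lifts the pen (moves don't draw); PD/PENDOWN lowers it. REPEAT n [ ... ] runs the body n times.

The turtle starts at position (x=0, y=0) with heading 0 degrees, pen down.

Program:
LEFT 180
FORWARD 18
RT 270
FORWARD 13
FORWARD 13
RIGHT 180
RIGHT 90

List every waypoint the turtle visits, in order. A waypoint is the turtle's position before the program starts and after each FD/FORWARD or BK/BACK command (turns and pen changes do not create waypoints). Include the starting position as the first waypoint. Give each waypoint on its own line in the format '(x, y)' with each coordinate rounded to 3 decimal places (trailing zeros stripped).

Answer: (0, 0)
(-18, 0)
(-18, -13)
(-18, -26)

Derivation:
Executing turtle program step by step:
Start: pos=(0,0), heading=0, pen down
LT 180: heading 0 -> 180
FD 18: (0,0) -> (-18,0) [heading=180, draw]
RT 270: heading 180 -> 270
FD 13: (-18,0) -> (-18,-13) [heading=270, draw]
FD 13: (-18,-13) -> (-18,-26) [heading=270, draw]
RT 180: heading 270 -> 90
RT 90: heading 90 -> 0
Final: pos=(-18,-26), heading=0, 3 segment(s) drawn
Waypoints (4 total):
(0, 0)
(-18, 0)
(-18, -13)
(-18, -26)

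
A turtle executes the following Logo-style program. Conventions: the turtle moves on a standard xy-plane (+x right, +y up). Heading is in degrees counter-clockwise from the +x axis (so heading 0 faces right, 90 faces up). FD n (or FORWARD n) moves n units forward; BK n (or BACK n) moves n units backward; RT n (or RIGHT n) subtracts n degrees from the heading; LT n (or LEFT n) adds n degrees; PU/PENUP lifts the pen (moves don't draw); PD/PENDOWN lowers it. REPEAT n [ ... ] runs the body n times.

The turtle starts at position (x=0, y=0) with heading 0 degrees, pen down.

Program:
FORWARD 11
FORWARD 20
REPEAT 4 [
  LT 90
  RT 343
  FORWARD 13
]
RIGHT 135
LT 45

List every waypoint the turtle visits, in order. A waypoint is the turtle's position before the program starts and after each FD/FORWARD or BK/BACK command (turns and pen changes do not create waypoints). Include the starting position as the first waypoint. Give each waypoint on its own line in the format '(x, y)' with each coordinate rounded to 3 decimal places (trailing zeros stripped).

Answer: (0, 0)
(11, 0)
(31, 0)
(27.199, 12.432)
(16.422, 5.162)
(26.525, -3.019)
(31.394, 9.035)

Derivation:
Executing turtle program step by step:
Start: pos=(0,0), heading=0, pen down
FD 11: (0,0) -> (11,0) [heading=0, draw]
FD 20: (11,0) -> (31,0) [heading=0, draw]
REPEAT 4 [
  -- iteration 1/4 --
  LT 90: heading 0 -> 90
  RT 343: heading 90 -> 107
  FD 13: (31,0) -> (27.199,12.432) [heading=107, draw]
  -- iteration 2/4 --
  LT 90: heading 107 -> 197
  RT 343: heading 197 -> 214
  FD 13: (27.199,12.432) -> (16.422,5.162) [heading=214, draw]
  -- iteration 3/4 --
  LT 90: heading 214 -> 304
  RT 343: heading 304 -> 321
  FD 13: (16.422,5.162) -> (26.525,-3.019) [heading=321, draw]
  -- iteration 4/4 --
  LT 90: heading 321 -> 51
  RT 343: heading 51 -> 68
  FD 13: (26.525,-3.019) -> (31.394,9.035) [heading=68, draw]
]
RT 135: heading 68 -> 293
LT 45: heading 293 -> 338
Final: pos=(31.394,9.035), heading=338, 6 segment(s) drawn
Waypoints (7 total):
(0, 0)
(11, 0)
(31, 0)
(27.199, 12.432)
(16.422, 5.162)
(26.525, -3.019)
(31.394, 9.035)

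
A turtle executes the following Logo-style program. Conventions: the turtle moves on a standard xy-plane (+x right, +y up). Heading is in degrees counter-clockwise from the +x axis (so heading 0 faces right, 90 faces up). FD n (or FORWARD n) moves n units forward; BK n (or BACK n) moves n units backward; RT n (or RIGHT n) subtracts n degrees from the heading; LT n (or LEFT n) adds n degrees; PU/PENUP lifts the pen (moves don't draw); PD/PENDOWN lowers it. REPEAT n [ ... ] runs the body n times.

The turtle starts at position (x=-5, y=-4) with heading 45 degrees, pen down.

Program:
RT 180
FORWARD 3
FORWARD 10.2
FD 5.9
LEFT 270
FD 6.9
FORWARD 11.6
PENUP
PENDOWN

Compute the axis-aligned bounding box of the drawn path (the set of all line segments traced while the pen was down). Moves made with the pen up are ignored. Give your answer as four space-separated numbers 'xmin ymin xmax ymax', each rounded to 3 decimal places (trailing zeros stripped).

Answer: -31.587 -17.506 -5 -4

Derivation:
Executing turtle program step by step:
Start: pos=(-5,-4), heading=45, pen down
RT 180: heading 45 -> 225
FD 3: (-5,-4) -> (-7.121,-6.121) [heading=225, draw]
FD 10.2: (-7.121,-6.121) -> (-14.334,-13.334) [heading=225, draw]
FD 5.9: (-14.334,-13.334) -> (-18.506,-17.506) [heading=225, draw]
LT 270: heading 225 -> 135
FD 6.9: (-18.506,-17.506) -> (-23.385,-12.627) [heading=135, draw]
FD 11.6: (-23.385,-12.627) -> (-31.587,-4.424) [heading=135, draw]
PU: pen up
PD: pen down
Final: pos=(-31.587,-4.424), heading=135, 5 segment(s) drawn

Segment endpoints: x in {-31.587, -23.385, -18.506, -14.334, -7.121, -5}, y in {-17.506, -13.334, -12.627, -6.121, -4.424, -4}
xmin=-31.587, ymin=-17.506, xmax=-5, ymax=-4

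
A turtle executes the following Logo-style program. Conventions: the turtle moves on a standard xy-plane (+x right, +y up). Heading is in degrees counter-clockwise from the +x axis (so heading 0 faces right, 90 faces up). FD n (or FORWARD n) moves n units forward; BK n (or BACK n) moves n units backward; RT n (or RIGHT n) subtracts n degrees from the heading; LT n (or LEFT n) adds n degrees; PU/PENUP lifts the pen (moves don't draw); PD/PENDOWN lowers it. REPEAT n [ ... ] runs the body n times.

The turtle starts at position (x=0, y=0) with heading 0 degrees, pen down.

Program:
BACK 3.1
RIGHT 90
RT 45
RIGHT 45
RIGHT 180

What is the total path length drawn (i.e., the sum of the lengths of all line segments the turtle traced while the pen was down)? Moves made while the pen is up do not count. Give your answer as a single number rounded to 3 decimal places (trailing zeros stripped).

Answer: 3.1

Derivation:
Executing turtle program step by step:
Start: pos=(0,0), heading=0, pen down
BK 3.1: (0,0) -> (-3.1,0) [heading=0, draw]
RT 90: heading 0 -> 270
RT 45: heading 270 -> 225
RT 45: heading 225 -> 180
RT 180: heading 180 -> 0
Final: pos=(-3.1,0), heading=0, 1 segment(s) drawn

Segment lengths:
  seg 1: (0,0) -> (-3.1,0), length = 3.1
Total = 3.1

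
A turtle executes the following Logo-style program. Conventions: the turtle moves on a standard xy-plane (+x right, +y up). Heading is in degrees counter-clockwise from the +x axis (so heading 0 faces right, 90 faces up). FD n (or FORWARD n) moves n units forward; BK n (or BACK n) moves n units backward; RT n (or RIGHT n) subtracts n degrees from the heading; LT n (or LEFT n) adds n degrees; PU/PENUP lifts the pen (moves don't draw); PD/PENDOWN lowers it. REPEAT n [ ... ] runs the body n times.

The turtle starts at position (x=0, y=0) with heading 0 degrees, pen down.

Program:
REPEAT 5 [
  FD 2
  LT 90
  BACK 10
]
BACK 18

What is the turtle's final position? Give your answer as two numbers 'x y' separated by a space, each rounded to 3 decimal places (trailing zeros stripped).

Answer: 2 -28

Derivation:
Executing turtle program step by step:
Start: pos=(0,0), heading=0, pen down
REPEAT 5 [
  -- iteration 1/5 --
  FD 2: (0,0) -> (2,0) [heading=0, draw]
  LT 90: heading 0 -> 90
  BK 10: (2,0) -> (2,-10) [heading=90, draw]
  -- iteration 2/5 --
  FD 2: (2,-10) -> (2,-8) [heading=90, draw]
  LT 90: heading 90 -> 180
  BK 10: (2,-8) -> (12,-8) [heading=180, draw]
  -- iteration 3/5 --
  FD 2: (12,-8) -> (10,-8) [heading=180, draw]
  LT 90: heading 180 -> 270
  BK 10: (10,-8) -> (10,2) [heading=270, draw]
  -- iteration 4/5 --
  FD 2: (10,2) -> (10,0) [heading=270, draw]
  LT 90: heading 270 -> 0
  BK 10: (10,0) -> (0,0) [heading=0, draw]
  -- iteration 5/5 --
  FD 2: (0,0) -> (2,0) [heading=0, draw]
  LT 90: heading 0 -> 90
  BK 10: (2,0) -> (2,-10) [heading=90, draw]
]
BK 18: (2,-10) -> (2,-28) [heading=90, draw]
Final: pos=(2,-28), heading=90, 11 segment(s) drawn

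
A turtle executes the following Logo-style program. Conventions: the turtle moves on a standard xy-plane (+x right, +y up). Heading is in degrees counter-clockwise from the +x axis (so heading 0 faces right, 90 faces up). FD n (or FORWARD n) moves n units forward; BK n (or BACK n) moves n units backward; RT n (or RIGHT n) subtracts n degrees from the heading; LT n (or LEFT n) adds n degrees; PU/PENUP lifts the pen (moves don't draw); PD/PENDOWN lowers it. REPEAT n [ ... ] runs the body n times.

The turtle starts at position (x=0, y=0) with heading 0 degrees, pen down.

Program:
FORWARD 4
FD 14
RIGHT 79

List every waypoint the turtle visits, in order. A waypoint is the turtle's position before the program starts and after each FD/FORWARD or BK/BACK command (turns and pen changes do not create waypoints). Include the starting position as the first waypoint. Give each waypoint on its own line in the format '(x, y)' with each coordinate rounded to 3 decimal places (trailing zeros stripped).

Executing turtle program step by step:
Start: pos=(0,0), heading=0, pen down
FD 4: (0,0) -> (4,0) [heading=0, draw]
FD 14: (4,0) -> (18,0) [heading=0, draw]
RT 79: heading 0 -> 281
Final: pos=(18,0), heading=281, 2 segment(s) drawn
Waypoints (3 total):
(0, 0)
(4, 0)
(18, 0)

Answer: (0, 0)
(4, 0)
(18, 0)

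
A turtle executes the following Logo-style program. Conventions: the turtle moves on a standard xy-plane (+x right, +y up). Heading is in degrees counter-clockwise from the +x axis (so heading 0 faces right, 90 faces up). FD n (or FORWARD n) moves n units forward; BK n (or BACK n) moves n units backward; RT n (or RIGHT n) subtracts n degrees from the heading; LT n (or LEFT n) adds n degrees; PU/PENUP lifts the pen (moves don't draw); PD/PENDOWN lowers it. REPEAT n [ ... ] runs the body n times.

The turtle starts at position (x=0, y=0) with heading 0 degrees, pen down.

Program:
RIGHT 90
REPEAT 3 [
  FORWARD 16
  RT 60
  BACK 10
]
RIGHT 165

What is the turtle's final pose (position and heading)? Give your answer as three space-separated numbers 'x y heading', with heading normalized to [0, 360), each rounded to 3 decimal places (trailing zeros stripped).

Answer: -10.392 -26 285

Derivation:
Executing turtle program step by step:
Start: pos=(0,0), heading=0, pen down
RT 90: heading 0 -> 270
REPEAT 3 [
  -- iteration 1/3 --
  FD 16: (0,0) -> (0,-16) [heading=270, draw]
  RT 60: heading 270 -> 210
  BK 10: (0,-16) -> (8.66,-11) [heading=210, draw]
  -- iteration 2/3 --
  FD 16: (8.66,-11) -> (-5.196,-19) [heading=210, draw]
  RT 60: heading 210 -> 150
  BK 10: (-5.196,-19) -> (3.464,-24) [heading=150, draw]
  -- iteration 3/3 --
  FD 16: (3.464,-24) -> (-10.392,-16) [heading=150, draw]
  RT 60: heading 150 -> 90
  BK 10: (-10.392,-16) -> (-10.392,-26) [heading=90, draw]
]
RT 165: heading 90 -> 285
Final: pos=(-10.392,-26), heading=285, 6 segment(s) drawn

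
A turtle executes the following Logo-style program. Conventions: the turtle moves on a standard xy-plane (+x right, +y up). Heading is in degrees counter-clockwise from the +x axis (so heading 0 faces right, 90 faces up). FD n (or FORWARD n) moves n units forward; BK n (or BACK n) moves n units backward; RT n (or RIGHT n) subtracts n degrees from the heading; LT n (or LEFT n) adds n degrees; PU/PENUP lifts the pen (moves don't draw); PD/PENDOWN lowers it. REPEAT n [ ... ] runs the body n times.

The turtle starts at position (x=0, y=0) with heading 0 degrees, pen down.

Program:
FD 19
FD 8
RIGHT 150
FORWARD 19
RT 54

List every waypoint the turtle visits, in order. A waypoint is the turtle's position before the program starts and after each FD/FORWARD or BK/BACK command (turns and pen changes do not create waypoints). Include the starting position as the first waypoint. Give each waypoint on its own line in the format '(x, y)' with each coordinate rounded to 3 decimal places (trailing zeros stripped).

Executing turtle program step by step:
Start: pos=(0,0), heading=0, pen down
FD 19: (0,0) -> (19,0) [heading=0, draw]
FD 8: (19,0) -> (27,0) [heading=0, draw]
RT 150: heading 0 -> 210
FD 19: (27,0) -> (10.546,-9.5) [heading=210, draw]
RT 54: heading 210 -> 156
Final: pos=(10.546,-9.5), heading=156, 3 segment(s) drawn
Waypoints (4 total):
(0, 0)
(19, 0)
(27, 0)
(10.546, -9.5)

Answer: (0, 0)
(19, 0)
(27, 0)
(10.546, -9.5)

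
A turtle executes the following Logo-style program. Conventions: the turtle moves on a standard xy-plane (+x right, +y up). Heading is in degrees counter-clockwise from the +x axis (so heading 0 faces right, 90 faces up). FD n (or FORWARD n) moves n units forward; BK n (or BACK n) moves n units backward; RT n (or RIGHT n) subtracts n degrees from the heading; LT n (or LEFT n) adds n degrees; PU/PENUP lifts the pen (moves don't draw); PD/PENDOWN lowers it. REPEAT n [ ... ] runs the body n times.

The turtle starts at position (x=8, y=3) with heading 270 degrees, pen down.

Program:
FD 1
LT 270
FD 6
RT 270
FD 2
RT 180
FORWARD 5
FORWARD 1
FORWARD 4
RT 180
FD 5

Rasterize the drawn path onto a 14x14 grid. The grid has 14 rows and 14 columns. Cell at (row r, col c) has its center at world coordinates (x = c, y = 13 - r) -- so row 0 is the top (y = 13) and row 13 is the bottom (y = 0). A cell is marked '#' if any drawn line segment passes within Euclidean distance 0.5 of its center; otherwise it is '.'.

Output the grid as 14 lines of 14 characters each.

Answer: ..............
..............
..............
..#...........
..#...........
..#...........
..#...........
..#...........
..#...........
..#...........
..#.....#.....
..#######.....
..#...........
..#...........

Derivation:
Segment 0: (8,3) -> (8,2)
Segment 1: (8,2) -> (2,2)
Segment 2: (2,2) -> (2,0)
Segment 3: (2,0) -> (2,5)
Segment 4: (2,5) -> (2,6)
Segment 5: (2,6) -> (2,10)
Segment 6: (2,10) -> (2,5)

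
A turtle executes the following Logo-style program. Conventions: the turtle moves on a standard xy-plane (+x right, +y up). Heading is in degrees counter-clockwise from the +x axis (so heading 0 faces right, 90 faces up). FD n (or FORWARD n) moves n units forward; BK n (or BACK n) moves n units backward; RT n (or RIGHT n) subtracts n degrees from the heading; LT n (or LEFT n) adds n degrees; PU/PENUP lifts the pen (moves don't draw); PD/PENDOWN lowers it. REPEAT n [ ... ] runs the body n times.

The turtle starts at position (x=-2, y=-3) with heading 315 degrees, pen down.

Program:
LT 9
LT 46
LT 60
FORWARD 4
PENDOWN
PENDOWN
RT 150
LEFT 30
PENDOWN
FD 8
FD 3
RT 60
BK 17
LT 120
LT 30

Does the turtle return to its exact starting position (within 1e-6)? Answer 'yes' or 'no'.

Answer: no

Derivation:
Executing turtle program step by step:
Start: pos=(-2,-3), heading=315, pen down
LT 9: heading 315 -> 324
LT 46: heading 324 -> 10
LT 60: heading 10 -> 70
FD 4: (-2,-3) -> (-0.632,0.759) [heading=70, draw]
PD: pen down
PD: pen down
RT 150: heading 70 -> 280
LT 30: heading 280 -> 310
PD: pen down
FD 8: (-0.632,0.759) -> (4.51,-5.37) [heading=310, draw]
FD 3: (4.51,-5.37) -> (6.439,-7.668) [heading=310, draw]
RT 60: heading 310 -> 250
BK 17: (6.439,-7.668) -> (12.253,8.307) [heading=250, draw]
LT 120: heading 250 -> 10
LT 30: heading 10 -> 40
Final: pos=(12.253,8.307), heading=40, 4 segment(s) drawn

Start position: (-2, -3)
Final position: (12.253, 8.307)
Distance = 18.193; >= 1e-6 -> NOT closed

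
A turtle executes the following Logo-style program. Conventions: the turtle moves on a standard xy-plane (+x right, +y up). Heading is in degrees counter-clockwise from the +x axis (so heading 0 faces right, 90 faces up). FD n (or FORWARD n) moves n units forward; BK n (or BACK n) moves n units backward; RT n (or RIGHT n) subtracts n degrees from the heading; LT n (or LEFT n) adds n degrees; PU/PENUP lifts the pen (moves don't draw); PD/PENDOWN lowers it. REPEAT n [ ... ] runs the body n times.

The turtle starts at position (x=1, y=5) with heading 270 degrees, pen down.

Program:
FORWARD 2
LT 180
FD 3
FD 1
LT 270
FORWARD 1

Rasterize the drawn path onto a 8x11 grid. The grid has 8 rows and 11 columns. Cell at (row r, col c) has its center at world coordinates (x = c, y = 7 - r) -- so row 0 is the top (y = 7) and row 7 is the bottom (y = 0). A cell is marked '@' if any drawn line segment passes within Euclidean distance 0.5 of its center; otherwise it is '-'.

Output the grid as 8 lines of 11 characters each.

Segment 0: (1,5) -> (1,3)
Segment 1: (1,3) -> (1,6)
Segment 2: (1,6) -> (1,7)
Segment 3: (1,7) -> (2,7)

Answer: -@@--------
-@---------
-@---------
-@---------
-@---------
-----------
-----------
-----------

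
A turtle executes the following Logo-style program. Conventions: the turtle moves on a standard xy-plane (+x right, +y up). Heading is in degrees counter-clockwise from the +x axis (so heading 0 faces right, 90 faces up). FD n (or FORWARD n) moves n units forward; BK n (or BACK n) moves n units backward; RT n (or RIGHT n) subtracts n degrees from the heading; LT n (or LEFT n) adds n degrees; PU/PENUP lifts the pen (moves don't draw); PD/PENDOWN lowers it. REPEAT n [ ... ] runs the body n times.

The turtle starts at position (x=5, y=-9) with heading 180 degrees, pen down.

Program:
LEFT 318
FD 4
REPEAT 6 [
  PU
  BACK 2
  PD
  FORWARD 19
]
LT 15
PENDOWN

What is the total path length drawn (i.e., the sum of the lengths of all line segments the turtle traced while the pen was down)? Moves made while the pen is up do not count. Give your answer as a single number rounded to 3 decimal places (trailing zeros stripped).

Executing turtle program step by step:
Start: pos=(5,-9), heading=180, pen down
LT 318: heading 180 -> 138
FD 4: (5,-9) -> (2.027,-6.323) [heading=138, draw]
REPEAT 6 [
  -- iteration 1/6 --
  PU: pen up
  BK 2: (2.027,-6.323) -> (3.514,-7.662) [heading=138, move]
  PD: pen down
  FD 19: (3.514,-7.662) -> (-10.606,5.052) [heading=138, draw]
  -- iteration 2/6 --
  PU: pen up
  BK 2: (-10.606,5.052) -> (-9.12,3.713) [heading=138, move]
  PD: pen down
  FD 19: (-9.12,3.713) -> (-23.24,16.427) [heading=138, draw]
  -- iteration 3/6 --
  PU: pen up
  BK 2: (-23.24,16.427) -> (-21.753,15.089) [heading=138, move]
  PD: pen down
  FD 19: (-21.753,15.089) -> (-35.873,27.802) [heading=138, draw]
  -- iteration 4/6 --
  PU: pen up
  BK 2: (-35.873,27.802) -> (-34.387,26.464) [heading=138, move]
  PD: pen down
  FD 19: (-34.387,26.464) -> (-48.506,39.177) [heading=138, draw]
  -- iteration 5/6 --
  PU: pen up
  BK 2: (-48.506,39.177) -> (-47.02,37.839) [heading=138, move]
  PD: pen down
  FD 19: (-47.02,37.839) -> (-61.14,50.553) [heading=138, draw]
  -- iteration 6/6 --
  PU: pen up
  BK 2: (-61.14,50.553) -> (-59.654,49.214) [heading=138, move]
  PD: pen down
  FD 19: (-59.654,49.214) -> (-73.773,61.928) [heading=138, draw]
]
LT 15: heading 138 -> 153
PD: pen down
Final: pos=(-73.773,61.928), heading=153, 7 segment(s) drawn

Segment lengths:
  seg 1: (5,-9) -> (2.027,-6.323), length = 4
  seg 2: (3.514,-7.662) -> (-10.606,5.052), length = 19
  seg 3: (-9.12,3.713) -> (-23.24,16.427), length = 19
  seg 4: (-21.753,15.089) -> (-35.873,27.802), length = 19
  seg 5: (-34.387,26.464) -> (-48.506,39.177), length = 19
  seg 6: (-47.02,37.839) -> (-61.14,50.553), length = 19
  seg 7: (-59.654,49.214) -> (-73.773,61.928), length = 19
Total = 118

Answer: 118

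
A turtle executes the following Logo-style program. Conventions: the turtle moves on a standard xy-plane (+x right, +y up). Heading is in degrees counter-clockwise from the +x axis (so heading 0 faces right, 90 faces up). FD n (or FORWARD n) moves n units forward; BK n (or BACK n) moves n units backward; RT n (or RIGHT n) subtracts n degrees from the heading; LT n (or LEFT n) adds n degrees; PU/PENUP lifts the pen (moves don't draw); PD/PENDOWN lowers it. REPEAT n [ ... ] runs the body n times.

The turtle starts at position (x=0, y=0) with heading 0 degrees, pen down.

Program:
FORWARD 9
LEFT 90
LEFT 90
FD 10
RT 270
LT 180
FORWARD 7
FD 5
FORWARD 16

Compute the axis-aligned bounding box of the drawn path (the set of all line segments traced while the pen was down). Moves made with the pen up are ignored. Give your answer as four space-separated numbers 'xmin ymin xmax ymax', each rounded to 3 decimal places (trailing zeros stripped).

Answer: -1 0 9 28

Derivation:
Executing turtle program step by step:
Start: pos=(0,0), heading=0, pen down
FD 9: (0,0) -> (9,0) [heading=0, draw]
LT 90: heading 0 -> 90
LT 90: heading 90 -> 180
FD 10: (9,0) -> (-1,0) [heading=180, draw]
RT 270: heading 180 -> 270
LT 180: heading 270 -> 90
FD 7: (-1,0) -> (-1,7) [heading=90, draw]
FD 5: (-1,7) -> (-1,12) [heading=90, draw]
FD 16: (-1,12) -> (-1,28) [heading=90, draw]
Final: pos=(-1,28), heading=90, 5 segment(s) drawn

Segment endpoints: x in {-1, -1, -1, -1, 0, 9}, y in {0, 0, 7, 12, 28}
xmin=-1, ymin=0, xmax=9, ymax=28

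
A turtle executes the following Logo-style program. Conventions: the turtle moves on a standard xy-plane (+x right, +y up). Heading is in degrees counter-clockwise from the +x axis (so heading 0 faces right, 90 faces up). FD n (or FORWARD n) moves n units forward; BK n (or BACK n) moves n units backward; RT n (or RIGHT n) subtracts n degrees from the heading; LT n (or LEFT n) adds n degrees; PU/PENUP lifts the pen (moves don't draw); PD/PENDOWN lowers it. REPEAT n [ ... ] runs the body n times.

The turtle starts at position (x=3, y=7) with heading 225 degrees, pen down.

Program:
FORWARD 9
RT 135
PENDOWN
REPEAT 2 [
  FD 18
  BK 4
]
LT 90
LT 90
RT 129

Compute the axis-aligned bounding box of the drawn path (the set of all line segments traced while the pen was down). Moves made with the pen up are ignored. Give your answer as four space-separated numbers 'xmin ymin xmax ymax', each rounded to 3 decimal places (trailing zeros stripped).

Executing turtle program step by step:
Start: pos=(3,7), heading=225, pen down
FD 9: (3,7) -> (-3.364,0.636) [heading=225, draw]
RT 135: heading 225 -> 90
PD: pen down
REPEAT 2 [
  -- iteration 1/2 --
  FD 18: (-3.364,0.636) -> (-3.364,18.636) [heading=90, draw]
  BK 4: (-3.364,18.636) -> (-3.364,14.636) [heading=90, draw]
  -- iteration 2/2 --
  FD 18: (-3.364,14.636) -> (-3.364,32.636) [heading=90, draw]
  BK 4: (-3.364,32.636) -> (-3.364,28.636) [heading=90, draw]
]
LT 90: heading 90 -> 180
LT 90: heading 180 -> 270
RT 129: heading 270 -> 141
Final: pos=(-3.364,28.636), heading=141, 5 segment(s) drawn

Segment endpoints: x in {-3.364, -3.364, -3.364, -3.364, 3}, y in {0.636, 7, 14.636, 18.636, 28.636, 32.636}
xmin=-3.364, ymin=0.636, xmax=3, ymax=32.636

Answer: -3.364 0.636 3 32.636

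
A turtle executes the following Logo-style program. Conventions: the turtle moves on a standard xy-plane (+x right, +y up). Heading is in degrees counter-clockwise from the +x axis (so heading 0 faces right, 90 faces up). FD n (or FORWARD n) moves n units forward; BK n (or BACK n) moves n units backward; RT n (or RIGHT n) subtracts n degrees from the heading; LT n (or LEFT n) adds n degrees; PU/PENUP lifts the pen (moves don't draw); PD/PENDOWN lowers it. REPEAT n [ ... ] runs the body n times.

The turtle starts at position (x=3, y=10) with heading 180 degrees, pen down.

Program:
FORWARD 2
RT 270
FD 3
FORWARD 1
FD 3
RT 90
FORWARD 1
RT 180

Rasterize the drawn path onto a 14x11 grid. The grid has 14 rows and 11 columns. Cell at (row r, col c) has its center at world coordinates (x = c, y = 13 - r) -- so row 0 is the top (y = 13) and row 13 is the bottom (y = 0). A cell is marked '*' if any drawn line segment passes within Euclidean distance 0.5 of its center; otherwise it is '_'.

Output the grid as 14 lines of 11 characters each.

Answer: ___________
___________
___________
_***_______
_*_________
_*_________
_*_________
_*_________
_*_________
_*_________
**_________
___________
___________
___________

Derivation:
Segment 0: (3,10) -> (1,10)
Segment 1: (1,10) -> (1,7)
Segment 2: (1,7) -> (1,6)
Segment 3: (1,6) -> (1,3)
Segment 4: (1,3) -> (0,3)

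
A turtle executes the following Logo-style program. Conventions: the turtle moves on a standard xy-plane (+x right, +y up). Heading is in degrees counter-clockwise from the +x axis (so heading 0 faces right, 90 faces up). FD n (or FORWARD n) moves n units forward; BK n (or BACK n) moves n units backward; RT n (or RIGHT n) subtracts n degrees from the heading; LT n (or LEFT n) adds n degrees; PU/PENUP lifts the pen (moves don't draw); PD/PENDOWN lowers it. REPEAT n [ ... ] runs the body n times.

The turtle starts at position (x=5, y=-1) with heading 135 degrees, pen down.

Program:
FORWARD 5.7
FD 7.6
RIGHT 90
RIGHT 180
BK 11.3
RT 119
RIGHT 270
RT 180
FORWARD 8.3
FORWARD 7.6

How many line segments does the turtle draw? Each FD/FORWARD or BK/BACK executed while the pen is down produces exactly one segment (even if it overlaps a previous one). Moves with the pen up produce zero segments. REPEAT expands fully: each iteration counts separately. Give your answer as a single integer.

Executing turtle program step by step:
Start: pos=(5,-1), heading=135, pen down
FD 5.7: (5,-1) -> (0.969,3.031) [heading=135, draw]
FD 7.6: (0.969,3.031) -> (-4.405,8.405) [heading=135, draw]
RT 90: heading 135 -> 45
RT 180: heading 45 -> 225
BK 11.3: (-4.405,8.405) -> (3.586,16.395) [heading=225, draw]
RT 119: heading 225 -> 106
RT 270: heading 106 -> 196
RT 180: heading 196 -> 16
FD 8.3: (3.586,16.395) -> (11.564,18.683) [heading=16, draw]
FD 7.6: (11.564,18.683) -> (18.87,20.777) [heading=16, draw]
Final: pos=(18.87,20.777), heading=16, 5 segment(s) drawn
Segments drawn: 5

Answer: 5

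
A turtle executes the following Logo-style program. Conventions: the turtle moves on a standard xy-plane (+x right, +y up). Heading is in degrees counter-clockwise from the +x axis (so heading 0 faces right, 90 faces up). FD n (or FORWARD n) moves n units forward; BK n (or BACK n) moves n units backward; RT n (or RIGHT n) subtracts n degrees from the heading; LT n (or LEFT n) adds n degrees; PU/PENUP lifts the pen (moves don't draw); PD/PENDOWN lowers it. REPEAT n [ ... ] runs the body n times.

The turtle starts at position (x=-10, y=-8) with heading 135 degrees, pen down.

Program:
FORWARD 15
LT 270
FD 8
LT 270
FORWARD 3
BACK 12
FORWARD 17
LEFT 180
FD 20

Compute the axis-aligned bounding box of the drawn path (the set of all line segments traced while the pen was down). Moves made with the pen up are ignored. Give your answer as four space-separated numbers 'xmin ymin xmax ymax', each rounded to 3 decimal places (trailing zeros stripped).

Answer: -23.435 -8 -9.293 16.749

Derivation:
Executing turtle program step by step:
Start: pos=(-10,-8), heading=135, pen down
FD 15: (-10,-8) -> (-20.607,2.607) [heading=135, draw]
LT 270: heading 135 -> 45
FD 8: (-20.607,2.607) -> (-14.95,8.263) [heading=45, draw]
LT 270: heading 45 -> 315
FD 3: (-14.95,8.263) -> (-12.828,6.142) [heading=315, draw]
BK 12: (-12.828,6.142) -> (-21.314,14.627) [heading=315, draw]
FD 17: (-21.314,14.627) -> (-9.293,2.607) [heading=315, draw]
LT 180: heading 315 -> 135
FD 20: (-9.293,2.607) -> (-23.435,16.749) [heading=135, draw]
Final: pos=(-23.435,16.749), heading=135, 6 segment(s) drawn

Segment endpoints: x in {-23.435, -21.314, -20.607, -14.95, -12.828, -10, -9.293}, y in {-8, 2.607, 2.607, 6.142, 8.263, 14.627, 16.749}
xmin=-23.435, ymin=-8, xmax=-9.293, ymax=16.749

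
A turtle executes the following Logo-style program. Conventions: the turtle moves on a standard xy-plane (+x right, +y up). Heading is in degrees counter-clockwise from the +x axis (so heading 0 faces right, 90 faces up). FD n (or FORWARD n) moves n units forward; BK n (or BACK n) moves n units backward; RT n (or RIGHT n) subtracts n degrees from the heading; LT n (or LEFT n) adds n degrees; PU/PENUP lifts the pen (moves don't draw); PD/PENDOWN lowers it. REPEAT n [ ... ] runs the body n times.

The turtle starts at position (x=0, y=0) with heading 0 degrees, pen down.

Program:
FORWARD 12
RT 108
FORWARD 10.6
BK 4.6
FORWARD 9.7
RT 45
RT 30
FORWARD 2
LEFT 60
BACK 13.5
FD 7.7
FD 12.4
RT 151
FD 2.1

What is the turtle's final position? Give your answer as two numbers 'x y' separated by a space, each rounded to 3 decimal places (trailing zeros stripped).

Answer: 1.703 -18.267

Derivation:
Executing turtle program step by step:
Start: pos=(0,0), heading=0, pen down
FD 12: (0,0) -> (12,0) [heading=0, draw]
RT 108: heading 0 -> 252
FD 10.6: (12,0) -> (8.724,-10.081) [heading=252, draw]
BK 4.6: (8.724,-10.081) -> (10.146,-5.706) [heading=252, draw]
FD 9.7: (10.146,-5.706) -> (7.148,-14.932) [heading=252, draw]
RT 45: heading 252 -> 207
RT 30: heading 207 -> 177
FD 2: (7.148,-14.932) -> (5.151,-14.827) [heading=177, draw]
LT 60: heading 177 -> 237
BK 13.5: (5.151,-14.827) -> (12.504,-3.505) [heading=237, draw]
FD 7.7: (12.504,-3.505) -> (8.31,-9.963) [heading=237, draw]
FD 12.4: (8.31,-9.963) -> (1.557,-20.362) [heading=237, draw]
RT 151: heading 237 -> 86
FD 2.1: (1.557,-20.362) -> (1.703,-18.267) [heading=86, draw]
Final: pos=(1.703,-18.267), heading=86, 9 segment(s) drawn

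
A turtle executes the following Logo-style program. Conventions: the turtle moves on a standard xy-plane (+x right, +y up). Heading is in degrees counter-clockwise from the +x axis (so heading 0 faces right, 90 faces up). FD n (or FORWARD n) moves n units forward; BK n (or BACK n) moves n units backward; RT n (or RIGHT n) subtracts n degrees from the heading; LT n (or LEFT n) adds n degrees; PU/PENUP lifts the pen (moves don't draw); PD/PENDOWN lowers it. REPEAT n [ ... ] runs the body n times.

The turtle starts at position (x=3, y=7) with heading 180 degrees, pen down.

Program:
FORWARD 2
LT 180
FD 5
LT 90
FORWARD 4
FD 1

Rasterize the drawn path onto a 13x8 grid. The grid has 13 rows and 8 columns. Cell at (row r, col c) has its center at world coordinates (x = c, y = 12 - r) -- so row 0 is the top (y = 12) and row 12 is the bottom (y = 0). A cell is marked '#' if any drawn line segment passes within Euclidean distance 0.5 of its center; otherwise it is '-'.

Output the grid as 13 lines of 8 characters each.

Answer: ------#-
------#-
------#-
------#-
------#-
-######-
--------
--------
--------
--------
--------
--------
--------

Derivation:
Segment 0: (3,7) -> (1,7)
Segment 1: (1,7) -> (6,7)
Segment 2: (6,7) -> (6,11)
Segment 3: (6,11) -> (6,12)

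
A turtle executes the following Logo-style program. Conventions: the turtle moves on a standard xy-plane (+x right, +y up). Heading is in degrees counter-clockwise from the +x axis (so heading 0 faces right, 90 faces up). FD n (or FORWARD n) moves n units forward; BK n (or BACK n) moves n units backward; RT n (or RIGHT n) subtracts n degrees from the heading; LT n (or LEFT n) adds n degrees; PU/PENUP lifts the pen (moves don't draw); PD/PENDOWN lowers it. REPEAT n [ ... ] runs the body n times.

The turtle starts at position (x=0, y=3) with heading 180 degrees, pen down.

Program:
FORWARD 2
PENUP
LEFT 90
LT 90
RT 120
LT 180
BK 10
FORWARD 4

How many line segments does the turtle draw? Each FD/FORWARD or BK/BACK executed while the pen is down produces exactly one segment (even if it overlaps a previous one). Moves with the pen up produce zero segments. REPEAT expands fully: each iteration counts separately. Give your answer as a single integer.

Answer: 1

Derivation:
Executing turtle program step by step:
Start: pos=(0,3), heading=180, pen down
FD 2: (0,3) -> (-2,3) [heading=180, draw]
PU: pen up
LT 90: heading 180 -> 270
LT 90: heading 270 -> 0
RT 120: heading 0 -> 240
LT 180: heading 240 -> 60
BK 10: (-2,3) -> (-7,-5.66) [heading=60, move]
FD 4: (-7,-5.66) -> (-5,-2.196) [heading=60, move]
Final: pos=(-5,-2.196), heading=60, 1 segment(s) drawn
Segments drawn: 1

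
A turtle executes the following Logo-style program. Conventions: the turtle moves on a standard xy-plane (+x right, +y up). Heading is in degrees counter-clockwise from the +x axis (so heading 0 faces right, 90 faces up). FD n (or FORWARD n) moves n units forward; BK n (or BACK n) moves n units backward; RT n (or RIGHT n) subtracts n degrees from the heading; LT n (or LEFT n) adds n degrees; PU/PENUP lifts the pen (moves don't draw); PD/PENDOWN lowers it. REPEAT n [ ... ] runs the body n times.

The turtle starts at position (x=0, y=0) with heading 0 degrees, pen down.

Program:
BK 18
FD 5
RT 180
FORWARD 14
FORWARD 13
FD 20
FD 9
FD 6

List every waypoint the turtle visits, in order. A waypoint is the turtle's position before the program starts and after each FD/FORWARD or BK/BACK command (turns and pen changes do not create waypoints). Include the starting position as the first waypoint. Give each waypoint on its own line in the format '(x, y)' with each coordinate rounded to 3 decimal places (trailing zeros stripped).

Executing turtle program step by step:
Start: pos=(0,0), heading=0, pen down
BK 18: (0,0) -> (-18,0) [heading=0, draw]
FD 5: (-18,0) -> (-13,0) [heading=0, draw]
RT 180: heading 0 -> 180
FD 14: (-13,0) -> (-27,0) [heading=180, draw]
FD 13: (-27,0) -> (-40,0) [heading=180, draw]
FD 20: (-40,0) -> (-60,0) [heading=180, draw]
FD 9: (-60,0) -> (-69,0) [heading=180, draw]
FD 6: (-69,0) -> (-75,0) [heading=180, draw]
Final: pos=(-75,0), heading=180, 7 segment(s) drawn
Waypoints (8 total):
(0, 0)
(-18, 0)
(-13, 0)
(-27, 0)
(-40, 0)
(-60, 0)
(-69, 0)
(-75, 0)

Answer: (0, 0)
(-18, 0)
(-13, 0)
(-27, 0)
(-40, 0)
(-60, 0)
(-69, 0)
(-75, 0)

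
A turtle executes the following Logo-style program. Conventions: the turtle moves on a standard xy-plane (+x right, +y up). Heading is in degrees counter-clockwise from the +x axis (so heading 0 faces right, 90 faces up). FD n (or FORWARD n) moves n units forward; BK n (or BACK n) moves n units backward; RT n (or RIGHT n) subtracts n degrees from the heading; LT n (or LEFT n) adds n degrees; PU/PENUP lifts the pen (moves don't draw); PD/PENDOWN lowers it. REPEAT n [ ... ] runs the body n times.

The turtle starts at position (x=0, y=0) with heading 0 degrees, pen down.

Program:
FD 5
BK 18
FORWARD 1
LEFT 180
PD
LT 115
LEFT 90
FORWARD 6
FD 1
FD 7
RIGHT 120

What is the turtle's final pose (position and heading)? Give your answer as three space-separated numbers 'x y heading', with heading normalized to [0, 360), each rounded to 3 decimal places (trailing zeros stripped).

Executing turtle program step by step:
Start: pos=(0,0), heading=0, pen down
FD 5: (0,0) -> (5,0) [heading=0, draw]
BK 18: (5,0) -> (-13,0) [heading=0, draw]
FD 1: (-13,0) -> (-12,0) [heading=0, draw]
LT 180: heading 0 -> 180
PD: pen down
LT 115: heading 180 -> 295
LT 90: heading 295 -> 25
FD 6: (-12,0) -> (-6.562,2.536) [heading=25, draw]
FD 1: (-6.562,2.536) -> (-5.656,2.958) [heading=25, draw]
FD 7: (-5.656,2.958) -> (0.688,5.917) [heading=25, draw]
RT 120: heading 25 -> 265
Final: pos=(0.688,5.917), heading=265, 6 segment(s) drawn

Answer: 0.688 5.917 265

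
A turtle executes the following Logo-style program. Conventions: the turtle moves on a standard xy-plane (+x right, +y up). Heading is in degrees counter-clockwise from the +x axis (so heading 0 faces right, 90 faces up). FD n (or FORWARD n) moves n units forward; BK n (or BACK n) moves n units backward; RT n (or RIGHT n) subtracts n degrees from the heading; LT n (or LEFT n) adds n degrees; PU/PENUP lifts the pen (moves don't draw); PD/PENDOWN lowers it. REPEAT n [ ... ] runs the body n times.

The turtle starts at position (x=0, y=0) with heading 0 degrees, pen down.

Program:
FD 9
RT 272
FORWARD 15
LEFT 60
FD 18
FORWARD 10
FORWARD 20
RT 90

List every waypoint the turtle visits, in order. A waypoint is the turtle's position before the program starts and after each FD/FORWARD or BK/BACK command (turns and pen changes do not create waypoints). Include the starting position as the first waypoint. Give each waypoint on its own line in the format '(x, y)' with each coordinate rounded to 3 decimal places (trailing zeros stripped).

Answer: (0, 0)
(9, 0)
(9.523, 14.991)
(-5.741, 24.529)
(-14.222, 29.829)
(-31.183, 40.427)

Derivation:
Executing turtle program step by step:
Start: pos=(0,0), heading=0, pen down
FD 9: (0,0) -> (9,0) [heading=0, draw]
RT 272: heading 0 -> 88
FD 15: (9,0) -> (9.523,14.991) [heading=88, draw]
LT 60: heading 88 -> 148
FD 18: (9.523,14.991) -> (-5.741,24.529) [heading=148, draw]
FD 10: (-5.741,24.529) -> (-14.222,29.829) [heading=148, draw]
FD 20: (-14.222,29.829) -> (-31.183,40.427) [heading=148, draw]
RT 90: heading 148 -> 58
Final: pos=(-31.183,40.427), heading=58, 5 segment(s) drawn
Waypoints (6 total):
(0, 0)
(9, 0)
(9.523, 14.991)
(-5.741, 24.529)
(-14.222, 29.829)
(-31.183, 40.427)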